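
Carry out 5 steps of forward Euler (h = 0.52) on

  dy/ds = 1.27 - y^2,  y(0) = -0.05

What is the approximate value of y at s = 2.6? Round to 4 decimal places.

Euler: y_{n+1} = y_n + h·f(s_n, y_n).
s=0.000000, y=-0.050000: f=1.267500 → y ← -0.050000 + 0.52·1.267500 = 0.609100
s=0.520000, y=0.609100: f=0.898997 → y ← 0.609100 + 0.52·0.898997 = 1.076579
s=1.040000, y=1.076579: f=0.110979 → y ← 1.076579 + 0.52·0.110979 = 1.134287
s=1.560000, y=1.134287: f=-0.016608 → y ← 1.134287 + 0.52·(-0.016608) = 1.125651
s=2.080000, y=1.125651: f=0.002909 → y ← 1.125651 + 0.52·0.002909 = 1.127164
y(2.6) ≈ 1.1272

1.1272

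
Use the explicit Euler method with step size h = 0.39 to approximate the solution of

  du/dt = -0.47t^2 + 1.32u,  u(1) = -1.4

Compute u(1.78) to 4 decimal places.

Euler: u_{n+1} = u_n + h·f(t_n, u_n).
t=1.000000, u=-1.400000: f=-2.318000 → u ← -1.400000 + 0.39·(-2.318000) = -2.304020
t=1.390000, u=-2.304020: f=-3.949393 → u ← -2.304020 + 0.39·(-3.949393) = -3.844283
u(1.78) ≈ -3.8443

-3.8443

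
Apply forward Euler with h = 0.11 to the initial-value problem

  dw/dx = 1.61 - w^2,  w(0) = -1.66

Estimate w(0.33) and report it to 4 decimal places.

Euler: w_{n+1} = w_n + h·f(x_n, w_n).
x=0.000000, w=-1.660000: f=-1.145600 → w ← -1.660000 + 0.11·(-1.145600) = -1.786016
x=0.110000, w=-1.786016: f=-1.579853 → w ← -1.786016 + 0.11·(-1.579853) = -1.959800
x=0.220000, w=-1.959800: f=-2.230815 → w ← -1.959800 + 0.11·(-2.230815) = -2.205190
w(0.33) ≈ -2.2052

-2.2052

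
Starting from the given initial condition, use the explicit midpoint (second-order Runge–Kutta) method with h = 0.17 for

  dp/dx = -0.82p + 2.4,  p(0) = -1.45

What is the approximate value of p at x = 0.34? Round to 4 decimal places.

Midpoint: k1 = f(x_n, p_n); k2 = f(x_n + h/2, p_n + (h/2)·k1); p_{n+1} = p_n + h·k2.
x=0.000000, p=-1.450000:
  k1 = f(0.000000, -1.450000) = 3.589000
  k2 = f(0.085000, -1.144935) = 3.338847
  p ← -1.450000 + 0.17·3.338847 = -0.882396
x=0.170000, p=-0.882396:
  k1 = f(0.170000, -0.882396) = 3.123565
  k2 = f(0.255000, -0.616893) = 2.905852
  p ← -0.882396 + 0.17·2.905852 = -0.388401
p(0.34) ≈ -0.3884

-0.3884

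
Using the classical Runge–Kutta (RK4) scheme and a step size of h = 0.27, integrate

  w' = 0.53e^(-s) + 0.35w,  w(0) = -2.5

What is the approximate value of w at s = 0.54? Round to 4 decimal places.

-2.7746

RK4: k1 = f(s_n, w_n); k2 = f(s_n + h/2, w_n + (h/2)·k1); k3 = f(s_n + h/2, w_n + (h/2)·k2); k4 = f(s_n + h, w_n + h·k3); w_{n+1} = w_n + (h/6)·(k1 + 2k2 + 2k3 + k4).
s=0.000000, w=-2.500000:
  k1 = f(0.000000, -2.500000) = -0.345000
  k2 = f(0.135000, -2.546575) = -0.428232
  k3 = f(0.135000, -2.557811) = -0.432165
  k4 = f(0.270000, -2.616684) = -0.511248
  w ← -2.500000 + (0.27/6)·(k1 + 2k2 + 2k3 + k4) = -2.615967
s=0.270000, w=-2.615967:
  k1 = f(0.270000, -2.615967) = -0.510997
  k2 = f(0.405000, -2.684951) = -0.586235
  k3 = f(0.405000, -2.695109) = -0.589790
  k4 = f(0.540000, -2.775210) = -0.662467
  w ← -2.615967 + (0.27/6)·(k1 + 2k2 + 2k3 + k4) = -2.774615
w(0.54) ≈ -2.7746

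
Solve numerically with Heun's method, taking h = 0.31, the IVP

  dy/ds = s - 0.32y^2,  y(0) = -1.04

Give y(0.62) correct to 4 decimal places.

-1.0921

Heun: k1 = f(s_n, y_n); k2 = f(s_n + h, y_n + h·k1); y_{n+1} = y_n + (h/2)·(k1 + k2).
s=0.000000, y=-1.040000:
  k1 = f(0.000000, -1.040000) = -0.346112
  k2 = f(0.310000, -1.147295) = -0.111211
  y ← -1.040000 + (0.31/2)·(-0.346112 + (-0.111211)) = -1.110885
s=0.310000, y=-1.110885:
  k1 = f(0.310000, -1.110885) = -0.084901
  k2 = f(0.620000, -1.137204) = 0.206165
  y ← -1.110885 + (0.31/2)·(-0.084901 + 0.206165) = -1.092089
y(0.62) ≈ -1.0921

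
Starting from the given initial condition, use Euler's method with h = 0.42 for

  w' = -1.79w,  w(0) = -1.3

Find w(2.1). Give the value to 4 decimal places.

-0.0012

Euler: w_{n+1} = w_n + h·f(x_n, w_n).
x=0.000000, w=-1.300000: f=2.327000 → w ← -1.300000 + 0.42·2.327000 = -0.322660
x=0.420000, w=-0.322660: f=0.577561 → w ← -0.322660 + 0.42·0.577561 = -0.080084
x=0.840000, w=-0.080084: f=0.143351 → w ← -0.080084 + 0.42·0.143351 = -0.019877
x=1.260000, w=-0.019877: f=0.035580 → w ← -0.019877 + 0.42·0.035580 = -0.004933
x=1.680000, w=-0.004933: f=0.008831 → w ← -0.004933 + 0.42·0.008831 = -0.001224
w(2.1) ≈ -0.0012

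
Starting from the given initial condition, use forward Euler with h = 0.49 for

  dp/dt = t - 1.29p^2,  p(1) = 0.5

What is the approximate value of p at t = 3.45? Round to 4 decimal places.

1.5756

Euler: p_{n+1} = p_n + h·f(t_n, p_n).
t=1.000000, p=0.500000: f=0.677500 → p ← 0.500000 + 0.49·0.677500 = 0.831975
t=1.490000, p=0.831975: f=0.597085 → p ← 0.831975 + 0.49·0.597085 = 1.124547
t=1.980000, p=1.124547: f=0.348660 → p ← 1.124547 + 0.49·0.348660 = 1.295390
t=2.470000, p=1.295390: f=0.305335 → p ← 1.295390 + 0.49·0.305335 = 1.445004
t=2.960000, p=1.445004: f=0.266433 → p ← 1.445004 + 0.49·0.266433 = 1.575556
p(3.45) ≈ 1.5756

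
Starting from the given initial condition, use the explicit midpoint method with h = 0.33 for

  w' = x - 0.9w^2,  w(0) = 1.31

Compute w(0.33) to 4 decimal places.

1.0338

Midpoint: k1 = f(x_n, w_n); k2 = f(x_n + h/2, w_n + (h/2)·k1); w_{n+1} = w_n + h·k2.
x=0.000000, w=1.310000:
  k1 = f(0.000000, 1.310000) = -1.544490
  k2 = f(0.165000, 1.055159) = -0.837025
  w ← 1.310000 + 0.33·(-0.837025) = 1.033782
w(0.33) ≈ 1.0338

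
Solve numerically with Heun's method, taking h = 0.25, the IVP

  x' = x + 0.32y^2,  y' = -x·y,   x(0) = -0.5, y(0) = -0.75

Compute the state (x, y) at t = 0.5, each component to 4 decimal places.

-0.6728, -1.0032

Heun on (x,y): k1 = f(t_n, state_n); k2 = f(t_n + h, state_n + h·k1); state_{n+1} = state_n + (h/2)·(k1 + k2).
0.000000: (-0.500000, -0.750000)
  k1 = (-0.320000, -0.375000)
  predictor → (-0.580000, -0.843750)
  k2 = (-0.352187, -0.489375)
  → (-0.584023, -0.858047)
0.250000: (-0.584023, -0.858047)
  k1 = (-0.348425, -0.501119)
  predictor → (-0.671130, -0.983327)
  k2 = (-0.361712, -0.659940)
  → (-0.672791, -1.003179)
(x(0.5), y(0.5)) ≈ (-0.6728, -1.0032)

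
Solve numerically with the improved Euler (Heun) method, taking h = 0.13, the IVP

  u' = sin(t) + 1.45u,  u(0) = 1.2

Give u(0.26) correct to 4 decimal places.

1.7830

Heun: k1 = f(t_n, u_n); k2 = f(t_n + h, u_n + h·k1); u_{n+1} = u_n + (h/2)·(k1 + k2).
t=0.000000, u=1.200000:
  k1 = f(0.000000, 1.200000) = 1.740000
  k2 = f(0.130000, 1.426200) = 2.197624
  u ← 1.200000 + (0.13/2)·(1.740000 + 2.197624) = 1.455946
t=0.130000, u=1.455946:
  k1 = f(0.130000, 1.455946) = 2.240755
  k2 = f(0.260000, 1.747244) = 2.790584
  u ← 1.455946 + (0.13/2)·(2.240755 + 2.790584) = 1.782983
u(0.26) ≈ 1.7830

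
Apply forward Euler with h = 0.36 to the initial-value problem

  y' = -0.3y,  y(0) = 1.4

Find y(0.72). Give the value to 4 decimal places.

Euler: y_{n+1} = y_n + h·f(t_n, y_n).
t=0.000000, y=1.400000: f=-0.420000 → y ← 1.400000 + 0.36·(-0.420000) = 1.248800
t=0.360000, y=1.248800: f=-0.374640 → y ← 1.248800 + 0.36·(-0.374640) = 1.113930
y(0.72) ≈ 1.1139

1.1139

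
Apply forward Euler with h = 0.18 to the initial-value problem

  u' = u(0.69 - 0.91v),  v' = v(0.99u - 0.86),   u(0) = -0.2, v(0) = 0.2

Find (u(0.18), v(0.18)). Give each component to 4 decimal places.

-0.2183, 0.1619

Euler on (u,v): u_{n+1} = u_n + h·u', v_{n+1} = v_n + h·v'.
0.000000: (-0.200000, 0.200000); f=(-0.101600, -0.211600) → (-0.218288, 0.161912)
(u(0.18), v(0.18)) ≈ (-0.2183, 0.1619)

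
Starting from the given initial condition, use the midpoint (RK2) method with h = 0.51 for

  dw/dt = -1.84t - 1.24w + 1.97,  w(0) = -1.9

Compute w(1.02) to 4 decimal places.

-0.2375

Midpoint: k1 = f(t_n, w_n); k2 = f(t_n + h/2, w_n + (h/2)·k1); w_{n+1} = w_n + h·k2.
t=0.000000, w=-1.900000:
  k1 = f(0.000000, -1.900000) = 4.326000
  k2 = f(0.255000, -0.796870) = 2.488919
  w ← -1.900000 + 0.51·2.488919 = -0.630651
t=0.510000, w=-0.630651:
  k1 = f(0.510000, -0.630651) = 1.813608
  k2 = f(0.765000, -0.168181) = 0.770945
  w ← -0.630651 + 0.51·0.770945 = -0.237469
w(1.02) ≈ -0.2375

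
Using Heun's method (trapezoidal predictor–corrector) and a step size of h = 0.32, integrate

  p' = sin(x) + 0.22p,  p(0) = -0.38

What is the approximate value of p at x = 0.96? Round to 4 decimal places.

Heun: k1 = f(x_n, p_n); k2 = f(x_n + h, p_n + h·k1); p_{n+1} = p_n + (h/2)·(k1 + k2).
x=0.000000, p=-0.380000:
  k1 = f(0.000000, -0.380000) = -0.083600
  k2 = f(0.320000, -0.406752) = 0.225081
  p ← -0.380000 + (0.32/2)·(-0.083600 + 0.225081) = -0.357363
x=0.320000, p=-0.357363:
  k1 = f(0.320000, -0.357363) = 0.235947
  k2 = f(0.640000, -0.281860) = 0.535186
  p ← -0.357363 + (0.32/2)·(0.235947 + 0.535186) = -0.233982
x=0.640000, p=-0.233982:
  k1 = f(0.640000, -0.233982) = 0.545719
  k2 = f(0.960000, -0.059352) = 0.806134
  p ← -0.233982 + (0.32/2)·(0.545719 + 0.806134) = -0.017685
p(0.96) ≈ -0.0177

-0.0177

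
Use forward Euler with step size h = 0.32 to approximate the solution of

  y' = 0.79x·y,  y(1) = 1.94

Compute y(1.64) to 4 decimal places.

Euler: y_{n+1} = y_n + h·f(x_n, y_n).
x=1.000000, y=1.940000: f=1.532600 → y ← 1.940000 + 0.32·1.532600 = 2.430432
x=1.320000, y=2.430432: f=2.534454 → y ← 2.430432 + 0.32·2.534454 = 3.241457
y(1.64) ≈ 3.2415

3.2415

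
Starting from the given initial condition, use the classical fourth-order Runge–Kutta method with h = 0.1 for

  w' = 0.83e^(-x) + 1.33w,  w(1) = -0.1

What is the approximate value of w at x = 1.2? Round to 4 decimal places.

RK4: k1 = f(x_n, w_n); k2 = f(x_n + h/2, w_n + (h/2)·k1); k3 = f(x_n + h/2, w_n + (h/2)·k2); k4 = f(x_n + h, w_n + h·k3); w_{n+1} = w_n + (h/6)·(k1 + 2k2 + 2k3 + k4).
x=1.000000, w=-0.100000:
  k1 = f(1.000000, -0.100000) = 0.172340
  k2 = f(1.050000, -0.091383) = 0.168909
  k3 = f(1.050000, -0.091555) = 0.168681
  k4 = f(1.100000, -0.083132) = 0.165718
  w ← -0.100000 + (0.1/6)·(k1 + 2k2 + 2k3 + k4) = -0.083113
x=1.100000, w=-0.083113:
  k1 = f(1.100000, -0.083113) = 0.165743
  k2 = f(1.150000, -0.074826) = 0.163291
  k3 = f(1.150000, -0.074948) = 0.163127
  k4 = f(1.200000, -0.066800) = 0.161147
  w ← -0.083113 + (0.1/6)·(k1 + 2k2 + 2k3 + k4) = -0.066784
w(1.2) ≈ -0.0668

-0.0668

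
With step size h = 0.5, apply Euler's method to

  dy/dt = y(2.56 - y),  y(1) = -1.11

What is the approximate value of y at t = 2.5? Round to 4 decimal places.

Euler: y_{n+1} = y_n + h·f(t_n, y_n).
t=1.000000, y=-1.110000: f=-4.073700 → y ← -1.110000 + 0.5·(-4.073700) = -3.146850
t=1.500000, y=-3.146850: f=-17.958601 → y ← -3.146850 + 0.5·(-17.958601) = -12.126150
t=2.000000, y=-12.126150: f=-178.086470 → y ← -12.126150 + 0.5·(-178.086470) = -101.169386
y(2.5) ≈ -101.1694

-101.1694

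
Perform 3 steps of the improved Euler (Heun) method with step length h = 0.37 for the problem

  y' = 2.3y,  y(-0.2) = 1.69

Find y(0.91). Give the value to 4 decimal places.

Heun: k1 = f(x_n, y_n); k2 = f(x_n + h, y_n + h·k1); y_{n+1} = y_n + (h/2)·(k1 + k2).
x=-0.200000, y=1.690000:
  k1 = f(-0.200000, 1.690000) = 3.887000
  k2 = f(0.170000, 3.128190) = 7.194837
  y ← 1.690000 + (0.37/2)·(3.887000 + 7.194837) = 3.740140
x=0.170000, y=3.740140:
  k1 = f(0.170000, 3.740140) = 8.602322
  k2 = f(0.540000, 6.922999) = 15.922897
  y ← 3.740140 + (0.37/2)·(8.602322 + 15.922897) = 8.277305
x=0.540000, y=8.277305:
  k1 = f(0.540000, 8.277305) = 19.037802
  k2 = f(0.910000, 15.321292) = 35.238972
  y ← 8.277305 + (0.37/2)·(19.037802 + 35.238972) = 18.318509
y(0.91) ≈ 18.3185

18.3185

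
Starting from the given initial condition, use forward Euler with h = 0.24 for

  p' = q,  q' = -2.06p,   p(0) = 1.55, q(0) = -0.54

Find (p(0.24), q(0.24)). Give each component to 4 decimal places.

Euler on (p,q): p_{n+1} = p_n + h·p', q_{n+1} = q_n + h·q'.
0.000000: (1.550000, -0.540000); f=(-0.540000, -3.193000) → (1.420400, -1.306320)
(p(0.24), q(0.24)) ≈ (1.4204, -1.3063)

1.4204, -1.3063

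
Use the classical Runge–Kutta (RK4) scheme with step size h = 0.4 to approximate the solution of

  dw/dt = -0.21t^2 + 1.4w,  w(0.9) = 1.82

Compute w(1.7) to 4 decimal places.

RK4: k1 = f(t_n, w_n); k2 = f(t_n + h/2, w_n + (h/2)·k1); k3 = f(t_n + h/2, w_n + (h/2)·k2); k4 = f(t_n + h, w_n + h·k3); w_{n+1} = w_n + (h/6)·(k1 + 2k2 + 2k3 + k4).
t=0.900000, w=1.820000:
  k1 = f(0.900000, 1.820000) = 2.377900
  k2 = f(1.100000, 2.295580) = 2.959712
  k3 = f(1.100000, 2.411942) = 3.122619
  k4 = f(1.300000, 3.069048) = 3.941767
  w ← 1.820000 + (0.4/6)·(k1 + 2k2 + 2k3 + k4) = 3.052289
t=1.300000, w=3.052289:
  k1 = f(1.300000, 3.052289) = 3.918304
  k2 = f(1.500000, 3.835949) = 4.897829
  k3 = f(1.500000, 4.031854) = 5.172096
  k4 = f(1.700000, 5.121127) = 6.562678
  w ← 3.052289 + (0.4/6)·(k1 + 2k2 + 2k3 + k4) = 5.093678
w(1.7) ≈ 5.0937

5.0937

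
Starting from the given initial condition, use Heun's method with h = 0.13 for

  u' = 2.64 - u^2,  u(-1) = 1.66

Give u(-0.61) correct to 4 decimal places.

Heun: k1 = f(t_n, u_n); k2 = f(t_n + h, u_n + h·k1); u_{n+1} = u_n + (h/2)·(k1 + k2).
t=-1.000000, u=1.660000:
  k1 = f(-1.000000, 1.660000) = -0.115600
  k2 = f(-0.870000, 1.644972) = -0.065933
  u ← 1.660000 + (0.13/2)·(-0.115600 + (-0.065933)) = 1.648200
t=-0.870000, u=1.648200:
  k1 = f(-0.870000, 1.648200) = -0.076564
  k2 = f(-0.740000, 1.638247) = -0.043853
  u ← 1.648200 + (0.13/2)·(-0.076564 + (-0.043853)) = 1.640373
t=-0.740000, u=1.640373:
  k1 = f(-0.740000, 1.640373) = -0.050824
  k2 = f(-0.610000, 1.633766) = -0.029192
  u ← 1.640373 + (0.13/2)·(-0.050824 + (-0.029192)) = 1.635172
u(-0.61) ≈ 1.6352

1.6352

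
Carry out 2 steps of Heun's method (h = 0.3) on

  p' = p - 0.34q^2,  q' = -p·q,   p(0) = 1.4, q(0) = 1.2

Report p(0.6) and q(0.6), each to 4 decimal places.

2.3246, 0.4469

Heun on (p,q): k1 = f(s_n, state_n); k2 = f(s_n + h, state_n + h·k1); state_{n+1} = state_n + (h/2)·(k1 + k2).
0.000000: (1.400000, 1.200000)
  k1 = (0.910400, -1.680000)
  predictor → (1.673120, 0.696000)
  k2 = (1.508419, -1.164492)
  → (1.762823, 0.773326)
0.300000: (1.762823, 0.773326)
  k1 = (1.559491, -1.363237)
  predictor → (2.230670, 0.364355)
  k2 = (2.185534, -0.812756)
  → (2.324577, 0.446927)
(p(0.6), q(0.6)) ≈ (2.3246, 0.4469)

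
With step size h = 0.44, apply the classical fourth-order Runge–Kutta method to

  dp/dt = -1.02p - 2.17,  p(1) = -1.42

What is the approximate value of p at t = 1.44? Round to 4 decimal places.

-1.6757

RK4: k1 = f(t_n, p_n); k2 = f(t_n + h/2, p_n + (h/2)·k1); k3 = f(t_n + h/2, p_n + (h/2)·k2); k4 = f(t_n + h, p_n + h·k3); p_{n+1} = p_n + (h/6)·(k1 + 2k2 + 2k3 + k4).
t=1.000000, p=-1.420000:
  k1 = f(1.000000, -1.420000) = -0.721600
  k2 = f(1.220000, -1.578752) = -0.559673
  k3 = f(1.220000, -1.543128) = -0.596009
  k4 = f(1.440000, -1.682244) = -0.454111
  p ← -1.420000 + (0.44/6)·(k1 + 2k2 + 2k3 + k4) = -1.675719
p(1.44) ≈ -1.6757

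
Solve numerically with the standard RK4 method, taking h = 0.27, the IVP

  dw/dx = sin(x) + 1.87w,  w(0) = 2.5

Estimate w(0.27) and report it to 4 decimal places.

RK4: k1 = f(x_n, w_n); k2 = f(x_n + h/2, w_n + (h/2)·k1); k3 = f(x_n + h/2, w_n + (h/2)·k2); k4 = f(x_n + h, w_n + h·k3); w_{n+1} = w_n + (h/6)·(k1 + 2k2 + 2k3 + k4).
x=0.000000, w=2.500000:
  k1 = f(0.000000, 2.500000) = 4.675000
  k2 = f(0.135000, 3.131125) = 5.989794
  k3 = f(0.135000, 3.308622) = 6.321714
  k4 = f(0.270000, 4.206863) = 8.133565
  w ← 2.500000 + (0.27/6)·(k1 + 2k2 + 2k3 + k4) = 4.184421
w(0.27) ≈ 4.1844

4.1844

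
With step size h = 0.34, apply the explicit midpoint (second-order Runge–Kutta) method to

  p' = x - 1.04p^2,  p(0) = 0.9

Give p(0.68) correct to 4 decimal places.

0.7493

Midpoint: k1 = f(x_n, p_n); k2 = f(x_n + h/2, p_n + (h/2)·k1); p_{n+1} = p_n + h·k2.
x=0.000000, p=0.900000:
  k1 = f(0.000000, 0.900000) = -0.842400
  k2 = f(0.170000, 0.756792) = -0.425643
  p ← 0.900000 + 0.34·(-0.425643) = 0.755281
x=0.340000, p=0.755281:
  k1 = f(0.340000, 0.755281) = -0.253268
  k2 = f(0.510000, 0.712226) = -0.017556
  p ← 0.755281 + 0.34·(-0.017556) = 0.749312
p(0.68) ≈ 0.7493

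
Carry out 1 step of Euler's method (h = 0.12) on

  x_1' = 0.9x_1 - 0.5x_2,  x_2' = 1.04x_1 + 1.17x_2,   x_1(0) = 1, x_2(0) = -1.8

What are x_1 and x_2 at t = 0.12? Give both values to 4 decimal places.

Euler on (x_1,x_2): x_1_{n+1} = x_1_n + h·x_1', x_2_{n+1} = x_2_n + h·x_2'.
0.000000: (1.000000, -1.800000); f=(1.800000, -1.066000) → (1.216000, -1.927920)
(x_1(0.12), x_2(0.12)) ≈ (1.2160, -1.9279)

1.2160, -1.9279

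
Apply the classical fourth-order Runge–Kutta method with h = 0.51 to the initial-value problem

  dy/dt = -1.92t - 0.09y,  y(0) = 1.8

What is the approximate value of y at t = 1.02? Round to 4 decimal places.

RK4: k1 = f(t_n, y_n); k2 = f(t_n + h/2, y_n + (h/2)·k1); k3 = f(t_n + h/2, y_n + (h/2)·k2); k4 = f(t_n + h, y_n + h·k3); y_{n+1} = y_n + (h/6)·(k1 + 2k2 + 2k3 + k4).
t=0.000000, y=1.800000:
  k1 = f(0.000000, 1.800000) = -0.162000
  k2 = f(0.255000, 1.758690) = -0.647882
  k3 = f(0.255000, 1.634790) = -0.636731
  k4 = f(0.510000, 1.475267) = -1.111974
  y ← 1.800000 + (0.51/6)·(k1 + 2k2 + 2k3 + k4) = 1.473328
t=0.510000, y=1.473328:
  k1 = f(0.510000, 1.473328) = -1.111800
  k2 = f(0.765000, 1.189819) = -1.575884
  k3 = f(0.765000, 1.071478) = -1.565233
  k4 = f(1.020000, 0.675059) = -2.019155
  y ← 1.473328 + (0.51/6)·(k1 + 2k2 + 2k3 + k4) = 0.673207
y(1.02) ≈ 0.6732

0.6732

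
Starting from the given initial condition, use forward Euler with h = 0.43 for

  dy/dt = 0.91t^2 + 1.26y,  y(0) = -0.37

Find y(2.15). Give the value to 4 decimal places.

Euler: y_{n+1} = y_n + h·f(t_n, y_n).
t=0.000000, y=-0.370000: f=-0.466200 → y ← -0.370000 + 0.43·(-0.466200) = -0.570466
t=0.430000, y=-0.570466: f=-0.550528 → y ← -0.570466 + 0.43·(-0.550528) = -0.807193
t=0.860000, y=-0.807193: f=-0.344027 → y ← -0.807193 + 0.43·(-0.344027) = -0.955125
t=1.290000, y=-0.955125: f=0.310874 → y ← -0.955125 + 0.43·0.310874 = -0.821449
t=1.720000, y=-0.821449: f=1.657118 → y ← -0.821449 + 0.43·1.657118 = -0.108888
y(2.15) ≈ -0.1089

-0.1089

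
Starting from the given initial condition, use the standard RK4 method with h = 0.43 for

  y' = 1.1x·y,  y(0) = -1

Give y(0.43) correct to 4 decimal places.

-1.1070

RK4: k1 = f(x_n, y_n); k2 = f(x_n + h/2, y_n + (h/2)·k1); k3 = f(x_n + h/2, y_n + (h/2)·k2); k4 = f(x_n + h, y_n + h·k3); y_{n+1} = y_n + (h/6)·(k1 + 2k2 + 2k3 + k4).
x=0.000000, y=-1.000000:
  k1 = f(0.000000, -1.000000) = 0.000000
  k2 = f(0.215000, -1.000000) = -0.236500
  k3 = f(0.215000, -1.050847) = -0.248525
  k4 = f(0.430000, -1.106866) = -0.523548
  y ← -1.000000 + (0.43/6)·(k1 + 2k2 + 2k3 + k4) = -1.107041
y(0.43) ≈ -1.1070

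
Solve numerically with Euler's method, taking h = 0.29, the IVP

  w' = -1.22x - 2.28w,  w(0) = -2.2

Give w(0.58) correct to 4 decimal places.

Euler: w_{n+1} = w_n + h·f(x_n, w_n).
x=0.000000, w=-2.200000: f=5.016000 → w ← -2.200000 + 0.29·5.016000 = -0.745360
x=0.290000, w=-0.745360: f=1.345621 → w ← -0.745360 + 0.29·1.345621 = -0.355130
w(0.58) ≈ -0.3551

-0.3551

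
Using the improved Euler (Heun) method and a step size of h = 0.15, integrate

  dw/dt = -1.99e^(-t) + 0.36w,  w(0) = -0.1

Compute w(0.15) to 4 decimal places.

-0.3913

Heun: k1 = f(t_n, w_n); k2 = f(t_n + h, w_n + h·k1); w_{n+1} = w_n + (h/2)·(k1 + k2).
t=0.000000, w=-0.100000:
  k1 = f(0.000000, -0.100000) = -2.026000
  k2 = f(0.150000, -0.403900) = -1.858213
  w ← -0.100000 + (0.15/2)·(-2.026000 + (-1.858213)) = -0.391316
w(0.15) ≈ -0.3913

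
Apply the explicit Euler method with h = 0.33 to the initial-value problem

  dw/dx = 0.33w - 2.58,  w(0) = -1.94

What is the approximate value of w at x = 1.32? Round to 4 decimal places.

Euler: w_{n+1} = w_n + h·f(x_n, w_n).
x=0.000000, w=-1.940000: f=-3.220200 → w ← -1.940000 + 0.33·(-3.220200) = -3.002666
x=0.330000, w=-3.002666: f=-3.570880 → w ← -3.002666 + 0.33·(-3.570880) = -4.181056
x=0.660000, w=-4.181056: f=-3.959749 → w ← -4.181056 + 0.33·(-3.959749) = -5.487773
x=0.990000, w=-5.487773: f=-4.390965 → w ← -5.487773 + 0.33·(-4.390965) = -6.936792
w(1.32) ≈ -6.9368

-6.9368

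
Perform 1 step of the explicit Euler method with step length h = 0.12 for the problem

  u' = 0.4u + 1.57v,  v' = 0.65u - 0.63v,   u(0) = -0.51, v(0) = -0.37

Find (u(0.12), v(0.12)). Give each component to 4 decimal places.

Euler on (u,v): u_{n+1} = u_n + h·u', v_{n+1} = v_n + h·v'.
0.000000: (-0.510000, -0.370000); f=(-0.784900, -0.098400) → (-0.604188, -0.381808)
(u(0.12), v(0.12)) ≈ (-0.6042, -0.3818)

-0.6042, -0.3818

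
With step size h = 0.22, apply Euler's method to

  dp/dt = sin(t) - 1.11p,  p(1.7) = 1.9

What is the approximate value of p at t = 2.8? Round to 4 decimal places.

0.9692

Euler: p_{n+1} = p_n + h·f(t_n, p_n).
t=1.700000, p=1.900000: f=-1.117335 → p ← 1.900000 + 0.22·(-1.117335) = 1.654186
t=1.920000, p=1.654186: f=-0.896501 → p ← 1.654186 + 0.22·(-0.896501) = 1.456956
t=2.140000, p=1.456956: f=-0.774891 → p ← 1.456956 + 0.22·(-0.774891) = 1.286480
t=2.360000, p=1.286480: f=-0.723582 → p ← 1.286480 + 0.22·(-0.723582) = 1.127292
t=2.580000, p=1.127292: f=-0.718759 → p ← 1.127292 + 0.22·(-0.718759) = 0.969165
p(2.8) ≈ 0.9692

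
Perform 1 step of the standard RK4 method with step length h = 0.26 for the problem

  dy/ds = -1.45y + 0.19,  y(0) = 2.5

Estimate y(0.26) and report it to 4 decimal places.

1.7561

RK4: k1 = f(s_n, y_n); k2 = f(s_n + h/2, y_n + (h/2)·k1); k3 = f(s_n + h/2, y_n + (h/2)·k2); k4 = f(s_n + h, y_n + h·k3); y_{n+1} = y_n + (h/6)·(k1 + 2k2 + 2k3 + k4).
s=0.000000, y=2.500000:
  k1 = f(0.000000, 2.500000) = -3.435000
  k2 = f(0.130000, 2.053450) = -2.787502
  k3 = f(0.130000, 2.137625) = -2.909556
  k4 = f(0.260000, 1.743515) = -2.338097
  y ← 2.500000 + (0.26/6)·(k1 + 2k2 + 2k3 + k4) = 1.756087
y(0.26) ≈ 1.7561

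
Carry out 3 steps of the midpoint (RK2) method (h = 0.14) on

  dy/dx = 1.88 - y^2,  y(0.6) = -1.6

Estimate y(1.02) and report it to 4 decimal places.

-2.2138

Midpoint: k1 = f(x_n, y_n); k2 = f(x_n + h/2, y_n + (h/2)·k1); y_{n+1} = y_n + h·k2.
x=0.600000, y=-1.600000:
  k1 = f(0.600000, -1.600000) = -0.680000
  k2 = f(0.670000, -1.647600) = -0.834586
  y ← -1.600000 + 0.14·(-0.834586) = -1.716842
x=0.740000, y=-1.716842:
  k1 = f(0.740000, -1.716842) = -1.067546
  k2 = f(0.810000, -1.791570) = -1.329724
  y ← -1.716842 + 0.14·(-1.329724) = -1.903003
x=0.880000, y=-1.903003:
  k1 = f(0.880000, -1.903003) = -1.741422
  k2 = f(0.950000, -2.024903) = -2.220232
  y ← -1.903003 + 0.14·(-2.220232) = -2.213836
y(1.02) ≈ -2.2138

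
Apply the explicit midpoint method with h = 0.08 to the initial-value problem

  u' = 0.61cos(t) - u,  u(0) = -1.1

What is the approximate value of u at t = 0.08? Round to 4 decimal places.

Midpoint: k1 = f(t_n, u_n); k2 = f(t_n + h/2, u_n + (h/2)·k1); u_{n+1} = u_n + h·k2.
t=0.000000, u=-1.100000:
  k1 = f(0.000000, -1.100000) = 1.710000
  k2 = f(0.040000, -1.031600) = 1.641112
  u ← -1.100000 + 0.08·1.641112 = -0.968711
u(0.08) ≈ -0.9687

-0.9687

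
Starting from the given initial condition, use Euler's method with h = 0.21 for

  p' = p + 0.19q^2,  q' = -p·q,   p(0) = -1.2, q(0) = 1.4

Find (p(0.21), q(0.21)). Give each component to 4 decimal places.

Euler on (p,q): p_{n+1} = p_n + h·p', q_{n+1} = q_n + h·q'.
0.000000: (-1.200000, 1.400000); f=(-0.827600, 1.680000) → (-1.373796, 1.752800)
(p(0.21), q(0.21)) ≈ (-1.3738, 1.7528)

-1.3738, 1.7528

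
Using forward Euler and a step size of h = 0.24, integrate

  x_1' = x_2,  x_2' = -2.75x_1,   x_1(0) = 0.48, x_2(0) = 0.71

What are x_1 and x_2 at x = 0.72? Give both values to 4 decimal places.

0.7361, -0.5276

Euler on (x_1,x_2): x_1_{n+1} = x_1_n + h·x_1', x_2_{n+1} = x_2_n + h·x_2'.
0.000000: (0.480000, 0.710000); f=(0.710000, -1.320000) → (0.650400, 0.393200)
0.240000: (0.650400, 0.393200); f=(0.393200, -1.788600) → (0.744768, -0.036064)
0.480000: (0.744768, -0.036064); f=(-0.036064, -2.048112) → (0.736113, -0.527611)
(x_1(0.72), x_2(0.72)) ≈ (0.7361, -0.5276)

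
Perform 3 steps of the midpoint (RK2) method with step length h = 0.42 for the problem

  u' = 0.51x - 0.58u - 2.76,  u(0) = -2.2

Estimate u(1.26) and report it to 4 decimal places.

Midpoint: k1 = f(x_n, u_n); k2 = f(x_n + h/2, u_n + (h/2)·k1); u_{n+1} = u_n + h·k2.
x=0.000000, u=-2.200000:
  k1 = f(0.000000, -2.200000) = -1.484000
  k2 = f(0.210000, -2.511640) = -1.196149
  u ← -2.200000 + 0.42·(-1.196149) = -2.702382
x=0.420000, u=-2.702382:
  k1 = f(0.420000, -2.702382) = -0.978418
  k2 = f(0.630000, -2.907850) = -0.752147
  u ← -2.702382 + 0.42·(-0.752147) = -3.018284
x=0.840000, u=-3.018284:
  k1 = f(0.840000, -3.018284) = -0.580995
  k2 = f(1.050000, -3.140293) = -0.403130
  u ← -3.018284 + 0.42·(-0.403130) = -3.187599
u(1.26) ≈ -3.1876

-3.1876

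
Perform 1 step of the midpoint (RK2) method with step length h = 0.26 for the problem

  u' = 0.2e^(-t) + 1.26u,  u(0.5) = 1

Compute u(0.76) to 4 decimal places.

Midpoint: k1 = f(t_n, u_n); k2 = f(t_n + h/2, u_n + (h/2)·k1); u_{n+1} = u_n + h·k2.
t=0.500000, u=1.000000:
  k1 = f(0.500000, 1.000000) = 1.381306
  k2 = f(0.630000, 1.179570) = 1.592776
  u ← 1.000000 + 0.26·1.592776 = 1.414122
u(0.76) ≈ 1.4141

1.4141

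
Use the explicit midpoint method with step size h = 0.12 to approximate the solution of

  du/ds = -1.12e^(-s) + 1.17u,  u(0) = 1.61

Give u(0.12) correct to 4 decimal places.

Midpoint: k1 = f(s_n, u_n); k2 = f(s_n + h/2, u_n + (h/2)·k1); u_{n+1} = u_n + h·k2.
s=0.000000, u=1.610000:
  k1 = f(0.000000, 1.610000) = 0.763700
  k2 = f(0.060000, 1.655822) = 0.882535
  u ← 1.610000 + 0.12·0.882535 = 1.715904
u(0.12) ≈ 1.7159

1.7159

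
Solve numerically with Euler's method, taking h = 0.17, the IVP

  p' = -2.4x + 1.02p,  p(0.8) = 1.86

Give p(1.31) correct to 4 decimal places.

1.6261

Euler: p_{n+1} = p_n + h·f(x_n, p_n).
x=0.800000, p=1.860000: f=-0.022800 → p ← 1.860000 + 0.17·(-0.022800) = 1.856124
x=0.970000, p=1.856124: f=-0.434754 → p ← 1.856124 + 0.17·(-0.434754) = 1.782216
x=1.140000, p=1.782216: f=-0.918140 → p ← 1.782216 + 0.17·(-0.918140) = 1.626132
p(1.31) ≈ 1.6261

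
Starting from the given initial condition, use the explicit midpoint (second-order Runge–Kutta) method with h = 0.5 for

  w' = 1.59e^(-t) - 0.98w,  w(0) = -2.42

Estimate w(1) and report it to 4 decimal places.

Midpoint: k1 = f(t_n, w_n); k2 = f(t_n + h/2, w_n + (h/2)·k1); w_{n+1} = w_n + h·k2.
t=0.000000, w=-2.420000:
  k1 = f(0.000000, -2.420000) = 3.961600
  k2 = f(0.250000, -1.429600) = 2.639301
  w ← -2.420000 + 0.5·2.639301 = -1.100349
t=0.500000, w=-1.100349:
  k1 = f(0.500000, -1.100349) = 2.042726
  k2 = f(0.750000, -0.589668) = 1.328937
  w ← -1.100349 + 0.5·1.328937 = -0.435881
w(1) ≈ -0.4359

-0.4359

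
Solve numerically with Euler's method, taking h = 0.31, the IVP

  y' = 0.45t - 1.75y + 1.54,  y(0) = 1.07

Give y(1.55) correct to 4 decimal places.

Euler: y_{n+1} = y_n + h·f(t_n, y_n).
t=0.000000, y=1.070000: f=-0.332500 → y ← 1.070000 + 0.31·(-0.332500) = 0.966925
t=0.310000, y=0.966925: f=-0.012619 → y ← 0.966925 + 0.31·(-0.012619) = 0.963013
t=0.620000, y=0.963013: f=0.133727 → y ← 0.963013 + 0.31·0.133727 = 1.004469
t=0.930000, y=1.004469: f=0.200680 → y ← 1.004469 + 0.31·0.200680 = 1.066679
t=1.240000, y=1.066679: f=0.231311 → y ← 1.066679 + 0.31·0.231311 = 1.138386
y(1.55) ≈ 1.1384

1.1384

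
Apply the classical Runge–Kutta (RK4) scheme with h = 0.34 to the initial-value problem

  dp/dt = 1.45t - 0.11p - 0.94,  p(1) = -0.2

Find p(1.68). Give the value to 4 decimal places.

0.4756

RK4: k1 = f(t_n, p_n); k2 = f(t_n + h/2, p_n + (h/2)·k1); k3 = f(t_n + h/2, p_n + (h/2)·k2); k4 = f(t_n + h, p_n + h·k3); p_{n+1} = p_n + (h/6)·(k1 + 2k2 + 2k3 + k4).
t=1.000000, p=-0.200000:
  k1 = f(1.000000, -0.200000) = 0.532000
  k2 = f(1.170000, -0.109560) = 0.768552
  k3 = f(1.170000, -0.069346) = 0.764128
  k4 = f(1.340000, 0.059804) = 0.996422
  p ← -0.200000 + (0.34/6)·(k1 + 2k2 + 2k3 + k4) = 0.060314
t=1.340000, p=0.060314:
  k1 = f(1.340000, 0.060314) = 0.996365
  k2 = f(1.510000, 0.229696) = 1.224233
  k3 = f(1.510000, 0.268434) = 1.219972
  k4 = f(1.680000, 0.475105) = 1.443738
  p ← 0.060314 + (0.34/6)·(k1 + 2k2 + 2k3 + k4) = 0.475597
p(1.68) ≈ 0.4756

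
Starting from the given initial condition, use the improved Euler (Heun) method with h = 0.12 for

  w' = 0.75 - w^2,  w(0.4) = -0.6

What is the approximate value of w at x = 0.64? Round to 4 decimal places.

Heun: k1 = f(x_n, w_n); k2 = f(x_n + h, w_n + h·k1); w_{n+1} = w_n + (h/2)·(k1 + k2).
x=0.400000, w=-0.600000:
  k1 = f(0.400000, -0.600000) = 0.390000
  k2 = f(0.520000, -0.553200) = 0.443970
  w ← -0.600000 + (0.12/2)·(0.390000 + 0.443970) = -0.549962
x=0.520000, w=-0.549962:
  k1 = f(0.520000, -0.549962) = 0.447542
  k2 = f(0.640000, -0.496257) = 0.503729
  w ← -0.549962 + (0.12/2)·(0.447542 + 0.503729) = -0.492886
w(0.64) ≈ -0.4929

-0.4929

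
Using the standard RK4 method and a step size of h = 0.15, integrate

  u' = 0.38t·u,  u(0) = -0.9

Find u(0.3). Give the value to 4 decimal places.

RK4: k1 = f(t_n, u_n); k2 = f(t_n + h/2, u_n + (h/2)·k1); k3 = f(t_n + h/2, u_n + (h/2)·k2); k4 = f(t_n + h, u_n + h·k3); u_{n+1} = u_n + (h/6)·(k1 + 2k2 + 2k3 + k4).
t=0.000000, u=-0.900000:
  k1 = f(0.000000, -0.900000) = 0.000000
  k2 = f(0.075000, -0.900000) = -0.025650
  k3 = f(0.075000, -0.901924) = -0.025705
  k4 = f(0.150000, -0.903856) = -0.051520
  u ← -0.900000 + (0.15/6)·(k1 + 2k2 + 2k3 + k4) = -0.903856
t=0.150000, u=-0.903856:
  k1 = f(0.150000, -0.903856) = -0.051520
  k2 = f(0.225000, -0.907720) = -0.077610
  k3 = f(0.225000, -0.909676) = -0.077777
  k4 = f(0.300000, -0.915522) = -0.104370
  u ← -0.903856 + (0.15/6)·(k1 + 2k2 + 2k3 + k4) = -0.915522
u(0.3) ≈ -0.9155

-0.9155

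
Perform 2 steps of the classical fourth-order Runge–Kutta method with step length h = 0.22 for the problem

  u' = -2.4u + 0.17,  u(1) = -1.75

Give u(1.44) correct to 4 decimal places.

RK4: k1 = f(s_n, u_n); k2 = f(s_n + h/2, u_n + (h/2)·k1); k3 = f(s_n + h/2, u_n + (h/2)·k2); k4 = f(s_n + h, u_n + h·k3); u_{n+1} = u_n + (h/6)·(k1 + 2k2 + 2k3 + k4).
s=1.000000, u=-1.750000:
  k1 = f(1.000000, -1.750000) = 4.370000
  k2 = f(1.110000, -1.269300) = 3.216320
  k3 = f(1.110000, -1.396205) = 3.520892
  k4 = f(1.220000, -0.975404) = 2.510969
  u ← -1.750000 + (0.22/6)·(k1 + 2k2 + 2k3 + k4) = -1.003636
s=1.220000, u=-1.003636:
  k1 = f(1.220000, -1.003636) = 2.578725
  k2 = f(1.330000, -0.719976) = 1.897942
  k3 = f(1.330000, -0.794862) = 2.077669
  k4 = f(1.440000, -0.546548) = 1.481716
  u ← -1.003636 + (0.22/6)·(k1 + 2k2 + 2k3 + k4) = -0.563208
u(1.44) ≈ -0.5632

-0.5632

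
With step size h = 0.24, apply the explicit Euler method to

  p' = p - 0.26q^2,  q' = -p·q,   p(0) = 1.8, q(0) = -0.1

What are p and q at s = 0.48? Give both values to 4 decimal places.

2.7667, -0.0264

Euler on (p,q): p_{n+1} = p_n + h·p', q_{n+1} = q_n + h·q'.
0.000000: (1.800000, -0.100000); f=(1.797400, 0.180000) → (2.231376, -0.056800)
0.240000: (2.231376, -0.056800); f=(2.230537, 0.126742) → (2.766705, -0.026382)
(p(0.48), q(0.48)) ≈ (2.7667, -0.0264)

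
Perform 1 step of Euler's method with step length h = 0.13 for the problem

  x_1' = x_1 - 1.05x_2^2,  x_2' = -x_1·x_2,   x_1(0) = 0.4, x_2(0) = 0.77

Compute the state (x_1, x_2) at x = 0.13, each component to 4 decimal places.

0.3711, 0.7300

Euler on (x_1,x_2): x_1_{n+1} = x_1_n + h·x_1', x_2_{n+1} = x_2_n + h·x_2'.
0.000000: (0.400000, 0.770000); f=(-0.222545, -0.308000) → (0.371069, 0.729960)
(x_1(0.13), x_2(0.13)) ≈ (0.3711, 0.7300)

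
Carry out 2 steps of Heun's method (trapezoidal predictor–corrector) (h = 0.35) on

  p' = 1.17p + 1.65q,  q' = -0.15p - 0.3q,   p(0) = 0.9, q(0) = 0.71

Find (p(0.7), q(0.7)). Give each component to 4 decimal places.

Heun on (p,q): k1 = f(t_n, state_n); k2 = f(t_n + h, state_n + h·k1); state_{n+1} = state_n + (h/2)·(k1 + k2).
0.000000: (0.900000, 0.710000)
  k1 = (2.224500, -0.348000)
  predictor → (1.678575, 0.588200)
  k2 = (2.934463, -0.428246)
  → (1.802818, 0.574157)
0.350000: (1.802818, 0.574157)
  k1 = (3.056657, -0.442670)
  predictor → (2.872648, 0.419222)
  k2 = (4.052716, -0.556664)
  → (3.046959, 0.399273)
(p(0.7), q(0.7)) ≈ (3.0470, 0.3993)

3.0470, 0.3993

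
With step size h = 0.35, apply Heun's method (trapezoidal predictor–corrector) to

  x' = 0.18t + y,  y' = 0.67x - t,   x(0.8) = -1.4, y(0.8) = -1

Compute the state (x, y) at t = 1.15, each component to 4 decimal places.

-1.7950, -1.7047

Heun on (x,y): k1 = f(t_n, state_n); k2 = f(t_n + h, state_n + h·k1); state_{n+1} = state_n + (h/2)·(k1 + k2).
0.800000: (-1.400000, -1.000000)
  k1 = (-0.856000, -1.738000)
  predictor → (-1.699600, -1.608300)
  k2 = (-1.401300, -2.288732)
  → (-1.795027, -1.704678)
(x(1.15), y(1.15)) ≈ (-1.7950, -1.7047)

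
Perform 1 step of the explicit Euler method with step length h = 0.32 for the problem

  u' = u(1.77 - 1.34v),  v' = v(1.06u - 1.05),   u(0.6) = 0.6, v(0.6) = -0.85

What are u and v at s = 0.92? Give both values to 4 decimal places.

Euler on (u,v): u_{n+1} = u_n + h·u', v_{n+1} = v_n + h·v'.
0.600000: (0.600000, -0.850000); f=(1.745400, 0.351900) → (1.158528, -0.737392)
(u(0.92), v(0.92)) ≈ (1.1585, -0.7374)

1.1585, -0.7374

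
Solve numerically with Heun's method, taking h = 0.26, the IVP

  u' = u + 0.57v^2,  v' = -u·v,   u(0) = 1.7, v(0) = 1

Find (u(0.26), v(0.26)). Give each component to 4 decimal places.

2.3159, 0.6129

Heun on (u,v): k1 = f(t_n, state_n); k2 = f(t_n + h, state_n + h·k1); state_{n+1} = state_n + (h/2)·(k1 + k2).
0.000000: (1.700000, 1.000000)
  k1 = (2.270000, -1.700000)
  predictor → (2.290200, 0.558000)
  k2 = (2.467677, -1.277932)
  → (2.315898, 0.612869)
(u(0.26), v(0.26)) ≈ (2.3159, 0.6129)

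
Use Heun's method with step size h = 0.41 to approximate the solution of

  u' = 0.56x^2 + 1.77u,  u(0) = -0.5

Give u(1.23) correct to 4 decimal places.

Heun: k1 = f(x_n, u_n); k2 = f(x_n + h, u_n + h·k1); u_{n+1} = u_n + (h/2)·(k1 + k2).
x=0.000000, u=-0.500000:
  k1 = f(0.000000, -0.500000) = -0.885000
  k2 = f(0.410000, -0.862850) = -1.433109
  u ← -0.500000 + (0.41/2)·(-0.885000 + (-1.433109)) = -0.975212
x=0.410000, u=-0.975212:
  k1 = f(0.410000, -0.975212) = -1.631990
  k2 = f(0.820000, -1.644328) = -2.533917
  u ← -0.975212 + (0.41/2)·(-1.631990 + (-2.533917)) = -1.829223
x=0.820000, u=-1.829223:
  k1 = f(0.820000, -1.829223) = -2.861181
  k2 = f(1.230000, -3.002307) = -4.466860
  u ← -1.829223 + (0.41/2)·(-2.861181 + (-4.466860)) = -3.331471
u(1.23) ≈ -3.3315

-3.3315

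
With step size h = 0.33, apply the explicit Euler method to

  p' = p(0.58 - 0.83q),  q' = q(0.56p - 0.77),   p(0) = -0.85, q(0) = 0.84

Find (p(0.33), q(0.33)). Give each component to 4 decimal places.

-0.8171, 0.4946

Euler on (p,q): p_{n+1} = p_n + h·p', q_{n+1} = q_n + h·q'.
0.000000: (-0.850000, 0.840000); f=(0.099620, -1.046640) → (-0.817125, 0.494609)
(p(0.33), q(0.33)) ≈ (-0.8171, 0.4946)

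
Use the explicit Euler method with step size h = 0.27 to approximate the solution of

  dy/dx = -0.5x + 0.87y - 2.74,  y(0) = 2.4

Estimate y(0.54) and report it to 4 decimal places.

1.9701

Euler: y_{n+1} = y_n + h·f(x_n, y_n).
x=0.000000, y=2.400000: f=-0.652000 → y ← 2.400000 + 0.27·(-0.652000) = 2.223960
x=0.270000, y=2.223960: f=-0.940155 → y ← 2.223960 + 0.27·(-0.940155) = 1.970118
y(0.54) ≈ 1.9701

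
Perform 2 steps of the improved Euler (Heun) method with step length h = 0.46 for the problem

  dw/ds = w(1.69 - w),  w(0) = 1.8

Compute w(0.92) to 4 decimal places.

1.7197

Heun: k1 = f(s_n, w_n); k2 = f(s_n + h, w_n + h·k1); w_{n+1} = w_n + (h/2)·(k1 + k2).
s=0.000000, w=1.800000:
  k1 = f(0.000000, 1.800000) = -0.198000
  k2 = f(0.460000, 1.708920) = -0.032333
  w ← 1.800000 + (0.46/2)·(-0.198000 + (-0.032333)) = 1.747023
s=0.460000, w=1.747023:
  k1 = f(0.460000, 1.747023) = -0.099621
  k2 = f(0.920000, 1.701198) = -0.019049
  w ← 1.747023 + (0.46/2)·(-0.099621 + (-0.019049)) = 1.719729
w(0.92) ≈ 1.7197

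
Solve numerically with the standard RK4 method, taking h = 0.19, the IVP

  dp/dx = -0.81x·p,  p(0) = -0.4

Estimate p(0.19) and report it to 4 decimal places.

RK4: k1 = f(x_n, p_n); k2 = f(x_n + h/2, p_n + (h/2)·k1); k3 = f(x_n + h/2, p_n + (h/2)·k2); k4 = f(x_n + h, p_n + h·k3); p_{n+1} = p_n + (h/6)·(k1 + 2k2 + 2k3 + k4).
x=0.000000, p=-0.400000:
  k1 = f(0.000000, -0.400000) = 0.000000
  k2 = f(0.095000, -0.400000) = 0.030780
  k3 = f(0.095000, -0.397076) = 0.030555
  k4 = f(0.190000, -0.394195) = 0.060667
  p ← -0.400000 + (0.19/6)·(k1 + 2k2 + 2k3 + k4) = -0.394194
p(0.19) ≈ -0.3942

-0.3942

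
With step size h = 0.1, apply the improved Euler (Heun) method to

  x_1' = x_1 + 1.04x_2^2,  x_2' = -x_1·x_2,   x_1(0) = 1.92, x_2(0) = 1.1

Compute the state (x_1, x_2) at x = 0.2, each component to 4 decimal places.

Heun on (x_1,x_2): k1 = f(x_n, state_n); k2 = f(x_n + h, state_n + h·k1); state_{n+1} = state_n + (h/2)·(k1 + k2).
0.000000: (1.920000, 1.100000)
  k1 = (3.178400, -2.112000)
  predictor → (2.237840, 0.888800)
  k2 = (3.059404, -1.988992)
  → (2.231890, 0.894950)
0.100000: (2.231890, 0.894950)
  k1 = (3.064864, -1.997431)
  predictor → (2.538377, 0.695207)
  k2 = (3.041022, -1.764698)
  → (2.537185, 0.706844)
(x_1(0.2), x_2(0.2)) ≈ (2.5372, 0.7068)

2.5372, 0.7068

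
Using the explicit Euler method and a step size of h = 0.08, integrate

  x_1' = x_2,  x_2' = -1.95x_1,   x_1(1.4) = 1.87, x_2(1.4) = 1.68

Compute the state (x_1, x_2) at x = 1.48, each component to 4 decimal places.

Euler on (x_1,x_2): x_1_{n+1} = x_1_n + h·x_1', x_2_{n+1} = x_2_n + h·x_2'.
1.400000: (1.870000, 1.680000); f=(1.680000, -3.646500) → (2.004400, 1.388280)
(x_1(1.48), x_2(1.48)) ≈ (2.0044, 1.3883)

2.0044, 1.3883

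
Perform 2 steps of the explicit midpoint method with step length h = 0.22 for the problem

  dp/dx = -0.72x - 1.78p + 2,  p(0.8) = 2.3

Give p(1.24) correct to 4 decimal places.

Midpoint: k1 = f(x_n, p_n); k2 = f(x_n + h/2, p_n + (h/2)·k1); p_{n+1} = p_n + h·k2.
x=0.800000, p=2.300000:
  k1 = f(0.800000, 2.300000) = -2.670000
  k2 = f(0.910000, 2.006300) = -2.226414
  p ← 2.300000 + 0.22·(-2.226414) = 1.810189
x=1.020000, p=1.810189:
  k1 = f(1.020000, 1.810189) = -1.956536
  k2 = f(1.130000, 1.594970) = -1.652646
  p ← 1.810189 + 0.22·(-1.652646) = 1.446607
p(1.24) ≈ 1.4466

1.4466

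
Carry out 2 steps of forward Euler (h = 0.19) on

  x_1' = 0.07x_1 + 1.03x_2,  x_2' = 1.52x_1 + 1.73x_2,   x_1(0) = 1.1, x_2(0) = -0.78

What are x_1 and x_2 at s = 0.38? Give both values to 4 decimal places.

Euler on (x_1,x_2): x_1_{n+1} = x_1_n + h·x_1', x_2_{n+1} = x_2_n + h·x_2'.
0.000000: (1.100000, -0.780000); f=(-0.726400, 0.322600) → (0.961984, -0.718706)
0.190000: (0.961984, -0.718706); f=(-0.672928, 0.218854) → (0.834128, -0.677124)
(x_1(0.38), x_2(0.38)) ≈ (0.8341, -0.6771)

0.8341, -0.6771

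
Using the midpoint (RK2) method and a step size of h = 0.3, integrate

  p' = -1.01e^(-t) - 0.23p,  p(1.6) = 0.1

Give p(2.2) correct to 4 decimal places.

0.0025

Midpoint: k1 = f(t_n, p_n); k2 = f(t_n + h/2, p_n + (h/2)·k1); p_{n+1} = p_n + h·k2.
t=1.600000, p=0.100000:
  k1 = f(1.600000, 0.100000) = -0.226915
  k2 = f(1.750000, 0.065963) = -0.190683
  p ← 0.100000 + 0.3·(-0.190683) = 0.042795
t=1.900000, p=0.042795:
  k1 = f(1.900000, 0.042795) = -0.160907
  k2 = f(2.050000, 0.018659) = -0.134314
  p ← 0.042795 + 0.3·(-0.134314) = 0.002501
p(2.2) ≈ 0.0025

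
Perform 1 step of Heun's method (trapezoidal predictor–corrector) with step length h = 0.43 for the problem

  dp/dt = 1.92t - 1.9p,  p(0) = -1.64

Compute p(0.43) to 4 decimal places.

-0.6700

Heun: k1 = f(t_n, p_n); k2 = f(t_n + h, p_n + h·k1); p_{n+1} = p_n + (h/2)·(k1 + k2).
t=0.000000, p=-1.640000:
  k1 = f(0.000000, -1.640000) = 3.116000
  k2 = f(0.430000, -0.300120) = 1.395828
  p ← -1.640000 + (0.43/2)·(3.116000 + 1.395828) = -0.669957
p(0.43) ≈ -0.6700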